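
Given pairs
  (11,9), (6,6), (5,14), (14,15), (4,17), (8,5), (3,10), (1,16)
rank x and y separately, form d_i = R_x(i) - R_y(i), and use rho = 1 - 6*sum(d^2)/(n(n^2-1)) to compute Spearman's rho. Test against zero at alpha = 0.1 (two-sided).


Step 1: Rank x and y separately (midranks; no ties here).
rank(x): 11->7, 6->5, 5->4, 14->8, 4->3, 8->6, 3->2, 1->1
rank(y): 9->3, 6->2, 14->5, 15->6, 17->8, 5->1, 10->4, 16->7
Step 2: d_i = R_x(i) - R_y(i); compute d_i^2.
  (7-3)^2=16, (5-2)^2=9, (4-5)^2=1, (8-6)^2=4, (3-8)^2=25, (6-1)^2=25, (2-4)^2=4, (1-7)^2=36
sum(d^2) = 120.
Step 3: rho = 1 - 6*120 / (8*(8^2 - 1)) = 1 - 720/504 = -0.428571.
Step 4: Under H0, t = rho * sqrt((n-2)/(1-rho^2)) = -1.1619 ~ t(6).
Step 5: Two-sided p-value from the t-distribution with 6 df = 0.289403.
Step 6: alpha = 0.1. fail to reject H0.

rho = -0.4286, p = 0.289403, fail to reject H0 at alpha = 0.1.


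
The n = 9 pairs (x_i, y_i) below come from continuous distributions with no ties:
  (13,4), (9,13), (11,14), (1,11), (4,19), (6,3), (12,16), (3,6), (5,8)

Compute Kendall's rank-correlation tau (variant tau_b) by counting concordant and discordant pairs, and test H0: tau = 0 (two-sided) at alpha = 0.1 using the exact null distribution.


Step 1: Enumerate the 36 unordered pairs (i,j) with i<j and classify each by sign(x_j-x_i) * sign(y_j-y_i).
  (1,2):dx=-4,dy=+9->D; (1,3):dx=-2,dy=+10->D; (1,4):dx=-12,dy=+7->D; (1,5):dx=-9,dy=+15->D
  (1,6):dx=-7,dy=-1->C; (1,7):dx=-1,dy=+12->D; (1,8):dx=-10,dy=+2->D; (1,9):dx=-8,dy=+4->D
  (2,3):dx=+2,dy=+1->C; (2,4):dx=-8,dy=-2->C; (2,5):dx=-5,dy=+6->D; (2,6):dx=-3,dy=-10->C
  (2,7):dx=+3,dy=+3->C; (2,8):dx=-6,dy=-7->C; (2,9):dx=-4,dy=-5->C; (3,4):dx=-10,dy=-3->C
  (3,5):dx=-7,dy=+5->D; (3,6):dx=-5,dy=-11->C; (3,7):dx=+1,dy=+2->C; (3,8):dx=-8,dy=-8->C
  (3,9):dx=-6,dy=-6->C; (4,5):dx=+3,dy=+8->C; (4,6):dx=+5,dy=-8->D; (4,7):dx=+11,dy=+5->C
  (4,8):dx=+2,dy=-5->D; (4,9):dx=+4,dy=-3->D; (5,6):dx=+2,dy=-16->D; (5,7):dx=+8,dy=-3->D
  (5,8):dx=-1,dy=-13->C; (5,9):dx=+1,dy=-11->D; (6,7):dx=+6,dy=+13->C; (6,8):dx=-3,dy=+3->D
  (6,9):dx=-1,dy=+5->D; (7,8):dx=-9,dy=-10->C; (7,9):dx=-7,dy=-8->C; (8,9):dx=+2,dy=+2->C
Step 2: C = 19, D = 17, total pairs = 36.
Step 3: tau = (C - D)/(n(n-1)/2) = (19 - 17)/36 = 0.055556.
Step 4: Exact two-sided p-value (enumerate n! = 362880 permutations of y under H0): p = 0.919455.
Step 5: alpha = 0.1. fail to reject H0.

tau_b = 0.0556 (C=19, D=17), p = 0.919455, fail to reject H0.


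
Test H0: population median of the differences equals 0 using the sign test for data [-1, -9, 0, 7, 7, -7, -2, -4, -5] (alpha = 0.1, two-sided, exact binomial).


Step 1: Discard zero differences. Original n = 9; n_eff = number of nonzero differences = 8.
Nonzero differences (with sign): -1, -9, +7, +7, -7, -2, -4, -5
Step 2: Count signs: positive = 2, negative = 6.
Step 3: Under H0: P(positive) = 0.5, so the number of positives S ~ Bin(8, 0.5).
Step 4: Two-sided exact p-value = sum of Bin(8,0.5) probabilities at or below the observed probability = 0.289062.
Step 5: alpha = 0.1. fail to reject H0.

n_eff = 8, pos = 2, neg = 6, p = 0.289062, fail to reject H0.


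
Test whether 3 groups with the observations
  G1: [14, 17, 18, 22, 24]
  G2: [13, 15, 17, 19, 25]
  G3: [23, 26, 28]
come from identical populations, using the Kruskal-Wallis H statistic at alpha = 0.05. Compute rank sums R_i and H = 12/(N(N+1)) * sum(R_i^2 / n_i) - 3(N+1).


Step 1: Combine all N = 13 observations and assign midranks.
sorted (value, group, rank): (13,G2,1), (14,G1,2), (15,G2,3), (17,G1,4.5), (17,G2,4.5), (18,G1,6), (19,G2,7), (22,G1,8), (23,G3,9), (24,G1,10), (25,G2,11), (26,G3,12), (28,G3,13)
Step 2: Sum ranks within each group.
R_1 = 30.5 (n_1 = 5)
R_2 = 26.5 (n_2 = 5)
R_3 = 34 (n_3 = 3)
Step 3: H = 12/(N(N+1)) * sum(R_i^2/n_i) - 3(N+1)
     = 12/(13*14) * (30.5^2/5 + 26.5^2/5 + 34^2/3) - 3*14
     = 0.065934 * 711.833 - 42
     = 4.934066.
Step 4: Ties present; correction factor C = 1 - 6/(13^3 - 13) = 0.997253. Corrected H = 4.934066 / 0.997253 = 4.947658.
Step 5: Under H0, H ~ chi^2(2); p-value = 0.084262.
Step 6: alpha = 0.05. fail to reject H0.

H = 4.9477, df = 2, p = 0.084262, fail to reject H0.


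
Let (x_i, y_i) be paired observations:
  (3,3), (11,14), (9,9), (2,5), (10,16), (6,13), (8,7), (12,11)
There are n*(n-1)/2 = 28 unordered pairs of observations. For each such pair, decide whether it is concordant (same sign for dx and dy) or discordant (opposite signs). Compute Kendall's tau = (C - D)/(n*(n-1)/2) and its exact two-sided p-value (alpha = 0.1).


Step 1: Enumerate the 28 unordered pairs (i,j) with i<j and classify each by sign(x_j-x_i) * sign(y_j-y_i).
  (1,2):dx=+8,dy=+11->C; (1,3):dx=+6,dy=+6->C; (1,4):dx=-1,dy=+2->D; (1,5):dx=+7,dy=+13->C
  (1,6):dx=+3,dy=+10->C; (1,7):dx=+5,dy=+4->C; (1,8):dx=+9,dy=+8->C; (2,3):dx=-2,dy=-5->C
  (2,4):dx=-9,dy=-9->C; (2,5):dx=-1,dy=+2->D; (2,6):dx=-5,dy=-1->C; (2,7):dx=-3,dy=-7->C
  (2,8):dx=+1,dy=-3->D; (3,4):dx=-7,dy=-4->C; (3,5):dx=+1,dy=+7->C; (3,6):dx=-3,dy=+4->D
  (3,7):dx=-1,dy=-2->C; (3,8):dx=+3,dy=+2->C; (4,5):dx=+8,dy=+11->C; (4,6):dx=+4,dy=+8->C
  (4,7):dx=+6,dy=+2->C; (4,8):dx=+10,dy=+6->C; (5,6):dx=-4,dy=-3->C; (5,7):dx=-2,dy=-9->C
  (5,8):dx=+2,dy=-5->D; (6,7):dx=+2,dy=-6->D; (6,8):dx=+6,dy=-2->D; (7,8):dx=+4,dy=+4->C
Step 2: C = 21, D = 7, total pairs = 28.
Step 3: tau = (C - D)/(n(n-1)/2) = (21 - 7)/28 = 0.500000.
Step 4: Exact two-sided p-value (enumerate n! = 40320 permutations of y under H0): p = 0.108681.
Step 5: alpha = 0.1. fail to reject H0.

tau_b = 0.5000 (C=21, D=7), p = 0.108681, fail to reject H0.


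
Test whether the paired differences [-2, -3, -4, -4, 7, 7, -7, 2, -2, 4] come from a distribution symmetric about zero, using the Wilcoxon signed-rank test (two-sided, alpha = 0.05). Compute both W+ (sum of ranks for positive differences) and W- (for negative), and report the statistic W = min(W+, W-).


Step 1: Drop any zero differences (none here) and take |d_i|.
|d| = [2, 3, 4, 4, 7, 7, 7, 2, 2, 4]
Step 2: Midrank |d_i| (ties get averaged ranks).
ranks: |2|->2, |3|->4, |4|->6, |4|->6, |7|->9, |7|->9, |7|->9, |2|->2, |2|->2, |4|->6
Step 3: Attach original signs; sum ranks with positive sign and with negative sign.
W+ = 9 + 9 + 2 + 6 = 26
W- = 2 + 4 + 6 + 6 + 9 + 2 = 29
(Check: W+ + W- = 55 should equal n(n+1)/2 = 55.)
Step 4: Test statistic W = min(W+, W-) = 26.
Step 5: Ties in |d|, so use the tie-corrected normal approximation.
        E[W] = n(n+1)/4 = 10*11/4 = 27.5.
        Tie groups: |d|=2 (t=3), |d|=4 (t=3), |d|=7 (t=3); sum(t^3 - t) = 72.
        Var[W] = n(n+1)(2n+1)/24 - sum(t^3-t)/48 = 2310/24 - 72/48 = 94.75.
        z = (W - E[W]) / sqrt(Var[W]) = (26 - 27.5) / 9.7340 = -0.1541.
        Two-sided p = 2*Phi(z) = 0.877531.
Step 6: alpha = 0.05. fail to reject H0.

W+ = 26, W- = 29, W = min = 26, p = 0.877531, fail to reject H0.


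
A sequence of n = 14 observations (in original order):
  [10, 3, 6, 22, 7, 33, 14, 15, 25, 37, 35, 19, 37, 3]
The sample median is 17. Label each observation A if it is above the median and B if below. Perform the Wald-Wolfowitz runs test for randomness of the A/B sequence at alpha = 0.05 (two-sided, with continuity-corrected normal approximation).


Step 1: Compute median = 17; label A = above, B = below.
Labels in order: BBBABABBAAAAAB  (n_A = 7, n_B = 7)
Step 2: Count runs R = 7.
Step 3: Under H0 (random ordering), E[R] = 2*n_A*n_B/(n_A+n_B) + 1 = 2*7*7/14 + 1 = 8.0000.
        Var[R] = 2*n_A*n_B*(2*n_A*n_B - n_A - n_B) / ((n_A+n_B)^2 * (n_A+n_B-1)) = 8232/2548 = 3.2308.
        SD[R] = 1.7974.
Step 4: Continuity-corrected z = (R + 0.5 - E[R]) / SD[R] = (7 + 0.5 - 8.0000) / 1.7974 = -0.2782.
Step 5: Two-sided p-value via normal approximation = 2*(1 - Phi(|z|)) = 0.780879.
Step 6: alpha = 0.05. fail to reject H0.

R = 7, z = -0.2782, p = 0.780879, fail to reject H0.


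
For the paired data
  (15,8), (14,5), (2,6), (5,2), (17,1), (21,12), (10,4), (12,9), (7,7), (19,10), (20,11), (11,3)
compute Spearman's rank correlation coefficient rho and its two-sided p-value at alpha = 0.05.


Step 1: Rank x and y separately (midranks; no ties here).
rank(x): 15->8, 14->7, 2->1, 5->2, 17->9, 21->12, 10->4, 12->6, 7->3, 19->10, 20->11, 11->5
rank(y): 8->8, 5->5, 6->6, 2->2, 1->1, 12->12, 4->4, 9->9, 7->7, 10->10, 11->11, 3->3
Step 2: d_i = R_x(i) - R_y(i); compute d_i^2.
  (8-8)^2=0, (7-5)^2=4, (1-6)^2=25, (2-2)^2=0, (9-1)^2=64, (12-12)^2=0, (4-4)^2=0, (6-9)^2=9, (3-7)^2=16, (10-10)^2=0, (11-11)^2=0, (5-3)^2=4
sum(d^2) = 122.
Step 3: rho = 1 - 6*122 / (12*(12^2 - 1)) = 1 - 732/1716 = 0.573427.
Step 4: Under H0, t = rho * sqrt((n-2)/(1-rho^2)) = 2.2134 ~ t(10).
Step 5: Two-sided p-value from the t-distribution with 10 df = 0.051266.
Step 6: alpha = 0.05. fail to reject H0.

rho = 0.5734, p = 0.051266, fail to reject H0 at alpha = 0.05.


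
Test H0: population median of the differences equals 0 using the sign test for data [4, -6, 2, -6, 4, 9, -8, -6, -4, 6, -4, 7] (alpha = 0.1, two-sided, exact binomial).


Step 1: Discard zero differences. Original n = 12; n_eff = number of nonzero differences = 12.
Nonzero differences (with sign): +4, -6, +2, -6, +4, +9, -8, -6, -4, +6, -4, +7
Step 2: Count signs: positive = 6, negative = 6.
Step 3: Under H0: P(positive) = 0.5, so the number of positives S ~ Bin(12, 0.5).
Step 4: Two-sided exact p-value = sum of Bin(12,0.5) probabilities at or below the observed probability = 1.000000.
Step 5: alpha = 0.1. fail to reject H0.

n_eff = 12, pos = 6, neg = 6, p = 1.000000, fail to reject H0.


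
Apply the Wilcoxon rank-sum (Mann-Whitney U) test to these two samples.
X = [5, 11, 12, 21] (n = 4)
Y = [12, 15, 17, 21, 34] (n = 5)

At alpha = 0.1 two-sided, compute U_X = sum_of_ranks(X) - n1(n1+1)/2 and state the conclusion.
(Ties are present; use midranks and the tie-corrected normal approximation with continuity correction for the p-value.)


Step 1: Combine and sort all 9 observations; assign midranks.
sorted (value, group): (5,X), (11,X), (12,X), (12,Y), (15,Y), (17,Y), (21,X), (21,Y), (34,Y)
ranks: 5->1, 11->2, 12->3.5, 12->3.5, 15->5, 17->6, 21->7.5, 21->7.5, 34->9
Step 2: Rank sum for X: R1 = 1 + 2 + 3.5 + 7.5 = 14.
Step 3: U_X = R1 - n1(n1+1)/2 = 14 - 4*5/2 = 14 - 10 = 4.
       U_Y = n1*n2 - U_X = 20 - 4 = 16.
Step 4: Ties are present, so use the tie-corrected normal approximation (with continuity correction) for the p-value.
Step 5: p-value = 0.174277; compare to alpha = 0.1. fail to reject H0.

U_X = 4, p = 0.174277, fail to reject H0 at alpha = 0.1.


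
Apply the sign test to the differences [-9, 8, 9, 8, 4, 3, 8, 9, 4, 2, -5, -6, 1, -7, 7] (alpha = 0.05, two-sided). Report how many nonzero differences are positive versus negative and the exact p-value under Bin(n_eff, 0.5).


Step 1: Discard zero differences. Original n = 15; n_eff = number of nonzero differences = 15.
Nonzero differences (with sign): -9, +8, +9, +8, +4, +3, +8, +9, +4, +2, -5, -6, +1, -7, +7
Step 2: Count signs: positive = 11, negative = 4.
Step 3: Under H0: P(positive) = 0.5, so the number of positives S ~ Bin(15, 0.5).
Step 4: Two-sided exact p-value = sum of Bin(15,0.5) probabilities at or below the observed probability = 0.118469.
Step 5: alpha = 0.05. fail to reject H0.

n_eff = 15, pos = 11, neg = 4, p = 0.118469, fail to reject H0.


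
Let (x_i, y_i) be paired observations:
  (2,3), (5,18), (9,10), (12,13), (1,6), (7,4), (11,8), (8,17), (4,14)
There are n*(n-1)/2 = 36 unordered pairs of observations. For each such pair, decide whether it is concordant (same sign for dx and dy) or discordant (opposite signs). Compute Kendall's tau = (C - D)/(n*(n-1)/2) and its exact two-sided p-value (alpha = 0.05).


Step 1: Enumerate the 36 unordered pairs (i,j) with i<j and classify each by sign(x_j-x_i) * sign(y_j-y_i).
  (1,2):dx=+3,dy=+15->C; (1,3):dx=+7,dy=+7->C; (1,4):dx=+10,dy=+10->C; (1,5):dx=-1,dy=+3->D
  (1,6):dx=+5,dy=+1->C; (1,7):dx=+9,dy=+5->C; (1,8):dx=+6,dy=+14->C; (1,9):dx=+2,dy=+11->C
  (2,3):dx=+4,dy=-8->D; (2,4):dx=+7,dy=-5->D; (2,5):dx=-4,dy=-12->C; (2,6):dx=+2,dy=-14->D
  (2,7):dx=+6,dy=-10->D; (2,8):dx=+3,dy=-1->D; (2,9):dx=-1,dy=-4->C; (3,4):dx=+3,dy=+3->C
  (3,5):dx=-8,dy=-4->C; (3,6):dx=-2,dy=-6->C; (3,7):dx=+2,dy=-2->D; (3,8):dx=-1,dy=+7->D
  (3,9):dx=-5,dy=+4->D; (4,5):dx=-11,dy=-7->C; (4,6):dx=-5,dy=-9->C; (4,7):dx=-1,dy=-5->C
  (4,8):dx=-4,dy=+4->D; (4,9):dx=-8,dy=+1->D; (5,6):dx=+6,dy=-2->D; (5,7):dx=+10,dy=+2->C
  (5,8):dx=+7,dy=+11->C; (5,9):dx=+3,dy=+8->C; (6,7):dx=+4,dy=+4->C; (6,8):dx=+1,dy=+13->C
  (6,9):dx=-3,dy=+10->D; (7,8):dx=-3,dy=+9->D; (7,9):dx=-7,dy=+6->D; (8,9):dx=-4,dy=-3->C
Step 2: C = 21, D = 15, total pairs = 36.
Step 3: tau = (C - D)/(n(n-1)/2) = (21 - 15)/36 = 0.166667.
Step 4: Exact two-sided p-value (enumerate n! = 362880 permutations of y under H0): p = 0.612202.
Step 5: alpha = 0.05. fail to reject H0.

tau_b = 0.1667 (C=21, D=15), p = 0.612202, fail to reject H0.


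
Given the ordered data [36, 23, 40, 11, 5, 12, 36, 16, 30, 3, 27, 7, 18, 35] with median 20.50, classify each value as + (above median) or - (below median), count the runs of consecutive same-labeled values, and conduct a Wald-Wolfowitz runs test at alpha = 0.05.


Step 1: Compute median = 20.50; label A = above, B = below.
Labels in order: AAABBBABABABBA  (n_A = 7, n_B = 7)
Step 2: Count runs R = 9.
Step 3: Under H0 (random ordering), E[R] = 2*n_A*n_B/(n_A+n_B) + 1 = 2*7*7/14 + 1 = 8.0000.
        Var[R] = 2*n_A*n_B*(2*n_A*n_B - n_A - n_B) / ((n_A+n_B)^2 * (n_A+n_B-1)) = 8232/2548 = 3.2308.
        SD[R] = 1.7974.
Step 4: Continuity-corrected z = (R - 0.5 - E[R]) / SD[R] = (9 - 0.5 - 8.0000) / 1.7974 = 0.2782.
Step 5: Two-sided p-value via normal approximation = 2*(1 - Phi(|z|)) = 0.780879.
Step 6: alpha = 0.05. fail to reject H0.

R = 9, z = 0.2782, p = 0.780879, fail to reject H0.


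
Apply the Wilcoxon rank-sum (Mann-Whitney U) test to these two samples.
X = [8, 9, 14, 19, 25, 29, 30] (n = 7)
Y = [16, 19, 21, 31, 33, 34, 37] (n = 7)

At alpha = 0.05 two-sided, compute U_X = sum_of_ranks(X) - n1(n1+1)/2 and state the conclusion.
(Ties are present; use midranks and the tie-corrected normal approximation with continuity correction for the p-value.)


Step 1: Combine and sort all 14 observations; assign midranks.
sorted (value, group): (8,X), (9,X), (14,X), (16,Y), (19,X), (19,Y), (21,Y), (25,X), (29,X), (30,X), (31,Y), (33,Y), (34,Y), (37,Y)
ranks: 8->1, 9->2, 14->3, 16->4, 19->5.5, 19->5.5, 21->7, 25->8, 29->9, 30->10, 31->11, 33->12, 34->13, 37->14
Step 2: Rank sum for X: R1 = 1 + 2 + 3 + 5.5 + 8 + 9 + 10 = 38.5.
Step 3: U_X = R1 - n1(n1+1)/2 = 38.5 - 7*8/2 = 38.5 - 28 = 10.5.
       U_Y = n1*n2 - U_X = 49 - 10.5 = 38.5.
Step 4: Ties are present, so use the tie-corrected normal approximation (with continuity correction) for the p-value.
Step 5: p-value = 0.084192; compare to alpha = 0.05. fail to reject H0.

U_X = 10.5, p = 0.084192, fail to reject H0 at alpha = 0.05.


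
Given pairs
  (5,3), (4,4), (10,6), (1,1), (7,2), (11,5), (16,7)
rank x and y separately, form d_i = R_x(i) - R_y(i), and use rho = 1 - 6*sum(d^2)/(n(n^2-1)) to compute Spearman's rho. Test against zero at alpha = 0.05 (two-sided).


Step 1: Rank x and y separately (midranks; no ties here).
rank(x): 5->3, 4->2, 10->5, 1->1, 7->4, 11->6, 16->7
rank(y): 3->3, 4->4, 6->6, 1->1, 2->2, 5->5, 7->7
Step 2: d_i = R_x(i) - R_y(i); compute d_i^2.
  (3-3)^2=0, (2-4)^2=4, (5-6)^2=1, (1-1)^2=0, (4-2)^2=4, (6-5)^2=1, (7-7)^2=0
sum(d^2) = 10.
Step 3: rho = 1 - 6*10 / (7*(7^2 - 1)) = 1 - 60/336 = 0.821429.
Step 4: Under H0, t = rho * sqrt((n-2)/(1-rho^2)) = 3.2206 ~ t(5).
Step 5: Two-sided p-value from the t-distribution with 5 df = 0.023449.
Step 6: alpha = 0.05. reject H0.

rho = 0.8214, p = 0.023449, reject H0 at alpha = 0.05.


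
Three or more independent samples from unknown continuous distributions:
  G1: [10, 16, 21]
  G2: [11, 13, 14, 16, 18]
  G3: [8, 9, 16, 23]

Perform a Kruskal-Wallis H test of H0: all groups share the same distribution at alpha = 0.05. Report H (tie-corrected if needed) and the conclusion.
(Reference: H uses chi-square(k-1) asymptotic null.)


Step 1: Combine all N = 12 observations and assign midranks.
sorted (value, group, rank): (8,G3,1), (9,G3,2), (10,G1,3), (11,G2,4), (13,G2,5), (14,G2,6), (16,G1,8), (16,G2,8), (16,G3,8), (18,G2,10), (21,G1,11), (23,G3,12)
Step 2: Sum ranks within each group.
R_1 = 22 (n_1 = 3)
R_2 = 33 (n_2 = 5)
R_3 = 23 (n_3 = 4)
Step 3: H = 12/(N(N+1)) * sum(R_i^2/n_i) - 3(N+1)
     = 12/(12*13) * (22^2/3 + 33^2/5 + 23^2/4) - 3*13
     = 0.076923 * 511.383 - 39
     = 0.337179.
Step 4: Ties present; correction factor C = 1 - 24/(12^3 - 12) = 0.986014. Corrected H = 0.337179 / 0.986014 = 0.341962.
Step 5: Under H0, H ~ chi^2(2); p-value = 0.842838.
Step 6: alpha = 0.05. fail to reject H0.

H = 0.3420, df = 2, p = 0.842838, fail to reject H0.


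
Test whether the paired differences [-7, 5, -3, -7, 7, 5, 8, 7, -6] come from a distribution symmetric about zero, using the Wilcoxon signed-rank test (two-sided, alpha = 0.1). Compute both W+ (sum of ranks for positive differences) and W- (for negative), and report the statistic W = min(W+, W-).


Step 1: Drop any zero differences (none here) and take |d_i|.
|d| = [7, 5, 3, 7, 7, 5, 8, 7, 6]
Step 2: Midrank |d_i| (ties get averaged ranks).
ranks: |7|->6.5, |5|->2.5, |3|->1, |7|->6.5, |7|->6.5, |5|->2.5, |8|->9, |7|->6.5, |6|->4
Step 3: Attach original signs; sum ranks with positive sign and with negative sign.
W+ = 2.5 + 6.5 + 2.5 + 9 + 6.5 = 27
W- = 6.5 + 1 + 6.5 + 4 = 18
(Check: W+ + W- = 45 should equal n(n+1)/2 = 45.)
Step 4: Test statistic W = min(W+, W-) = 18.
Step 5: Ties in |d|, so use the tie-corrected normal approximation.
        E[W] = n(n+1)/4 = 9*10/4 = 22.5.
        Tie groups: |d|=5 (t=2), |d|=7 (t=4); sum(t^3 - t) = 66.
        Var[W] = n(n+1)(2n+1)/24 - sum(t^3-t)/48 = 1710/24 - 66/48 = 69.875.
        z = (W - E[W]) / sqrt(Var[W]) = (18 - 22.5) / 8.3591 = -0.5383.
        Two-sided p = 2*Phi(z) = 0.590347.
Step 6: alpha = 0.1. fail to reject H0.

W+ = 27, W- = 18, W = min = 18, p = 0.590347, fail to reject H0.


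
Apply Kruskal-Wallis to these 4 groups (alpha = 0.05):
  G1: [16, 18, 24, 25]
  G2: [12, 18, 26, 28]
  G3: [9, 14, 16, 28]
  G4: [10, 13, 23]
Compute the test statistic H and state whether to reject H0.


Step 1: Combine all N = 15 observations and assign midranks.
sorted (value, group, rank): (9,G3,1), (10,G4,2), (12,G2,3), (13,G4,4), (14,G3,5), (16,G1,6.5), (16,G3,6.5), (18,G1,8.5), (18,G2,8.5), (23,G4,10), (24,G1,11), (25,G1,12), (26,G2,13), (28,G2,14.5), (28,G3,14.5)
Step 2: Sum ranks within each group.
R_1 = 38 (n_1 = 4)
R_2 = 39 (n_2 = 4)
R_3 = 27 (n_3 = 4)
R_4 = 16 (n_4 = 3)
Step 3: H = 12/(N(N+1)) * sum(R_i^2/n_i) - 3(N+1)
     = 12/(15*16) * (38^2/4 + 39^2/4 + 27^2/4 + 16^2/3) - 3*16
     = 0.050000 * 1008.83 - 48
     = 2.441667.
Step 4: Ties present; correction factor C = 1 - 18/(15^3 - 15) = 0.994643. Corrected H = 2.441667 / 0.994643 = 2.454817.
Step 5: Under H0, H ~ chi^2(3); p-value = 0.483512.
Step 6: alpha = 0.05. fail to reject H0.

H = 2.4548, df = 3, p = 0.483512, fail to reject H0.


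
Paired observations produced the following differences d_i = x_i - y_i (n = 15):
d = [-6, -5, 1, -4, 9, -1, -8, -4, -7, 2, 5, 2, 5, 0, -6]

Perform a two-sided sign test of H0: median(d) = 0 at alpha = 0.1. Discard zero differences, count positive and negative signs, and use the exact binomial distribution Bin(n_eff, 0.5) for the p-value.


Step 1: Discard zero differences. Original n = 15; n_eff = number of nonzero differences = 14.
Nonzero differences (with sign): -6, -5, +1, -4, +9, -1, -8, -4, -7, +2, +5, +2, +5, -6
Step 2: Count signs: positive = 6, negative = 8.
Step 3: Under H0: P(positive) = 0.5, so the number of positives S ~ Bin(14, 0.5).
Step 4: Two-sided exact p-value = sum of Bin(14,0.5) probabilities at or below the observed probability = 0.790527.
Step 5: alpha = 0.1. fail to reject H0.

n_eff = 14, pos = 6, neg = 8, p = 0.790527, fail to reject H0.


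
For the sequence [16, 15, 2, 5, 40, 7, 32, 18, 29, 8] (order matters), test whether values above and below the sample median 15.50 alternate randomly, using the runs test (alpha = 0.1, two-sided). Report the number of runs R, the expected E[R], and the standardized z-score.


Step 1: Compute median = 15.50; label A = above, B = below.
Labels in order: ABBBABAAAB  (n_A = 5, n_B = 5)
Step 2: Count runs R = 6.
Step 3: Under H0 (random ordering), E[R] = 2*n_A*n_B/(n_A+n_B) + 1 = 2*5*5/10 + 1 = 6.0000.
        Var[R] = 2*n_A*n_B*(2*n_A*n_B - n_A - n_B) / ((n_A+n_B)^2 * (n_A+n_B-1)) = 2000/900 = 2.2222.
        SD[R] = 1.4907.
Step 4: R = E[R], so z = 0 with no continuity correction.
Step 5: Two-sided p-value via normal approximation = 2*(1 - Phi(|z|)) = 1.000000.
Step 6: alpha = 0.1. fail to reject H0.

R = 6, z = 0.0000, p = 1.000000, fail to reject H0.


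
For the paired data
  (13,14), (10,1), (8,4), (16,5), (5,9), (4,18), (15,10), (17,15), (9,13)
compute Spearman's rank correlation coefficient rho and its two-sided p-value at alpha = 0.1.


Step 1: Rank x and y separately (midranks; no ties here).
rank(x): 13->6, 10->5, 8->3, 16->8, 5->2, 4->1, 15->7, 17->9, 9->4
rank(y): 14->7, 1->1, 4->2, 5->3, 9->4, 18->9, 10->5, 15->8, 13->6
Step 2: d_i = R_x(i) - R_y(i); compute d_i^2.
  (6-7)^2=1, (5-1)^2=16, (3-2)^2=1, (8-3)^2=25, (2-4)^2=4, (1-9)^2=64, (7-5)^2=4, (9-8)^2=1, (4-6)^2=4
sum(d^2) = 120.
Step 3: rho = 1 - 6*120 / (9*(9^2 - 1)) = 1 - 720/720 = 0.000000.
Step 4: Under H0, t = rho * sqrt((n-2)/(1-rho^2)) = 0.0000 ~ t(7).
Step 5: Two-sided p-value from the t-distribution with 7 df = 1.000000.
Step 6: alpha = 0.1. fail to reject H0.

rho = 0.0000, p = 1.000000, fail to reject H0 at alpha = 0.1.


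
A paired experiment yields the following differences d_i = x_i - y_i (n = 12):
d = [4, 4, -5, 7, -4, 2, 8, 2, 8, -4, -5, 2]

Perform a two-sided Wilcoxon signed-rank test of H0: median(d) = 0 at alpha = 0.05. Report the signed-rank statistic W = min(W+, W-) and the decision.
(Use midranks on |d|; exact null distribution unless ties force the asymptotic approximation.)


Step 1: Drop any zero differences (none here) and take |d_i|.
|d| = [4, 4, 5, 7, 4, 2, 8, 2, 8, 4, 5, 2]
Step 2: Midrank |d_i| (ties get averaged ranks).
ranks: |4|->5.5, |4|->5.5, |5|->8.5, |7|->10, |4|->5.5, |2|->2, |8|->11.5, |2|->2, |8|->11.5, |4|->5.5, |5|->8.5, |2|->2
Step 3: Attach original signs; sum ranks with positive sign and with negative sign.
W+ = 5.5 + 5.5 + 10 + 2 + 11.5 + 2 + 11.5 + 2 = 50
W- = 8.5 + 5.5 + 5.5 + 8.5 = 28
(Check: W+ + W- = 78 should equal n(n+1)/2 = 78.)
Step 4: Test statistic W = min(W+, W-) = 28.
Step 5: Ties in |d|, so use the tie-corrected normal approximation.
        E[W] = n(n+1)/4 = 12*13/4 = 39.
        Tie groups: |d|=2 (t=3), |d|=4 (t=4), |d|=5 (t=2), |d|=8 (t=2); sum(t^3 - t) = 96.
        Var[W] = n(n+1)(2n+1)/24 - sum(t^3-t)/48 = 3900/24 - 96/48 = 160.5.
        z = (W - E[W]) / sqrt(Var[W]) = (28 - 39) / 12.6689 = -0.8683.
        Two-sided p = 2*Phi(z) = 0.385246.
Step 6: alpha = 0.05. fail to reject H0.

W+ = 50, W- = 28, W = min = 28, p = 0.385246, fail to reject H0.


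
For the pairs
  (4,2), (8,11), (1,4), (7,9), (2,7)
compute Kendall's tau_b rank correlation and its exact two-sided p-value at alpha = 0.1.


Step 1: Enumerate the 10 unordered pairs (i,j) with i<j and classify each by sign(x_j-x_i) * sign(y_j-y_i).
  (1,2):dx=+4,dy=+9->C; (1,3):dx=-3,dy=+2->D; (1,4):dx=+3,dy=+7->C; (1,5):dx=-2,dy=+5->D
  (2,3):dx=-7,dy=-7->C; (2,4):dx=-1,dy=-2->C; (2,5):dx=-6,dy=-4->C; (3,4):dx=+6,dy=+5->C
  (3,5):dx=+1,dy=+3->C; (4,5):dx=-5,dy=-2->C
Step 2: C = 8, D = 2, total pairs = 10.
Step 3: tau = (C - D)/(n(n-1)/2) = (8 - 2)/10 = 0.600000.
Step 4: Exact two-sided p-value (enumerate n! = 120 permutations of y under H0): p = 0.233333.
Step 5: alpha = 0.1. fail to reject H0.

tau_b = 0.6000 (C=8, D=2), p = 0.233333, fail to reject H0.


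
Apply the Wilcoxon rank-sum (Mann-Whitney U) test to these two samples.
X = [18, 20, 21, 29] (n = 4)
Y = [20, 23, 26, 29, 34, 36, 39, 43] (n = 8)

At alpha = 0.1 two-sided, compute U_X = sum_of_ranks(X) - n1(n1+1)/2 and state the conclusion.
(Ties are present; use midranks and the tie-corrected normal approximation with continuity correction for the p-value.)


Step 1: Combine and sort all 12 observations; assign midranks.
sorted (value, group): (18,X), (20,X), (20,Y), (21,X), (23,Y), (26,Y), (29,X), (29,Y), (34,Y), (36,Y), (39,Y), (43,Y)
ranks: 18->1, 20->2.5, 20->2.5, 21->4, 23->5, 26->6, 29->7.5, 29->7.5, 34->9, 36->10, 39->11, 43->12
Step 2: Rank sum for X: R1 = 1 + 2.5 + 4 + 7.5 = 15.
Step 3: U_X = R1 - n1(n1+1)/2 = 15 - 4*5/2 = 15 - 10 = 5.
       U_Y = n1*n2 - U_X = 32 - 5 = 27.
Step 4: Ties are present, so use the tie-corrected normal approximation (with continuity correction) for the p-value.
Step 5: p-value = 0.073517; compare to alpha = 0.1. reject H0.

U_X = 5, p = 0.073517, reject H0 at alpha = 0.1.


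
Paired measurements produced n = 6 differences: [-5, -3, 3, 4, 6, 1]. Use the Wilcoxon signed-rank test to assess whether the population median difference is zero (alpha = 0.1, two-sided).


Step 1: Drop any zero differences (none here) and take |d_i|.
|d| = [5, 3, 3, 4, 6, 1]
Step 2: Midrank |d_i| (ties get averaged ranks).
ranks: |5|->5, |3|->2.5, |3|->2.5, |4|->4, |6|->6, |1|->1
Step 3: Attach original signs; sum ranks with positive sign and with negative sign.
W+ = 2.5 + 4 + 6 + 1 = 13.5
W- = 5 + 2.5 = 7.5
(Check: W+ + W- = 21 should equal n(n+1)/2 = 21.)
Step 4: Test statistic W = min(W+, W-) = 7.5.
Step 5: Ties in |d|, so use the tie-corrected normal approximation.
        E[W] = n(n+1)/4 = 6*7/4 = 10.5.
        Tie groups: |d|=3 (t=2); sum(t^3 - t) = 6.
        Var[W] = n(n+1)(2n+1)/24 - sum(t^3-t)/48 = 546/24 - 6/48 = 22.625.
        z = (W - E[W]) / sqrt(Var[W]) = (7.5 - 10.5) / 4.7566 = -0.6307.
        Two-sided p = 2*Phi(z) = 0.528233.
Step 6: alpha = 0.1. fail to reject H0.

W+ = 13.5, W- = 7.5, W = min = 7.5, p = 0.528233, fail to reject H0.


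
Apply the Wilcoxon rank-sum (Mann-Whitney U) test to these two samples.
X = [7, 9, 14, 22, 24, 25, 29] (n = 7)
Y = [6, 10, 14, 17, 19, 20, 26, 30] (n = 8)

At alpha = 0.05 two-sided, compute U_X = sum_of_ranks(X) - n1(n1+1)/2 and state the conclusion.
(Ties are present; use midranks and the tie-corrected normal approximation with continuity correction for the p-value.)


Step 1: Combine and sort all 15 observations; assign midranks.
sorted (value, group): (6,Y), (7,X), (9,X), (10,Y), (14,X), (14,Y), (17,Y), (19,Y), (20,Y), (22,X), (24,X), (25,X), (26,Y), (29,X), (30,Y)
ranks: 6->1, 7->2, 9->3, 10->4, 14->5.5, 14->5.5, 17->7, 19->8, 20->9, 22->10, 24->11, 25->12, 26->13, 29->14, 30->15
Step 2: Rank sum for X: R1 = 2 + 3 + 5.5 + 10 + 11 + 12 + 14 = 57.5.
Step 3: U_X = R1 - n1(n1+1)/2 = 57.5 - 7*8/2 = 57.5 - 28 = 29.5.
       U_Y = n1*n2 - U_X = 56 - 29.5 = 26.5.
Step 4: Ties are present, so use the tie-corrected normal approximation (with continuity correction) for the p-value.
Step 5: p-value = 0.907786; compare to alpha = 0.05. fail to reject H0.

U_X = 29.5, p = 0.907786, fail to reject H0 at alpha = 0.05.


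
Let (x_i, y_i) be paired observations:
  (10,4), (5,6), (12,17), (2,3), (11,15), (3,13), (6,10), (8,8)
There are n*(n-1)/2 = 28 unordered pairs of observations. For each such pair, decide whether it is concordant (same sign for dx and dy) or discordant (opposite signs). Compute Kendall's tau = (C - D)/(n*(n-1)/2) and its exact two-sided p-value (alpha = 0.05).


Step 1: Enumerate the 28 unordered pairs (i,j) with i<j and classify each by sign(x_j-x_i) * sign(y_j-y_i).
  (1,2):dx=-5,dy=+2->D; (1,3):dx=+2,dy=+13->C; (1,4):dx=-8,dy=-1->C; (1,5):dx=+1,dy=+11->C
  (1,6):dx=-7,dy=+9->D; (1,7):dx=-4,dy=+6->D; (1,8):dx=-2,dy=+4->D; (2,3):dx=+7,dy=+11->C
  (2,4):dx=-3,dy=-3->C; (2,5):dx=+6,dy=+9->C; (2,6):dx=-2,dy=+7->D; (2,7):dx=+1,dy=+4->C
  (2,8):dx=+3,dy=+2->C; (3,4):dx=-10,dy=-14->C; (3,5):dx=-1,dy=-2->C; (3,6):dx=-9,dy=-4->C
  (3,7):dx=-6,dy=-7->C; (3,8):dx=-4,dy=-9->C; (4,5):dx=+9,dy=+12->C; (4,6):dx=+1,dy=+10->C
  (4,7):dx=+4,dy=+7->C; (4,8):dx=+6,dy=+5->C; (5,6):dx=-8,dy=-2->C; (5,7):dx=-5,dy=-5->C
  (5,8):dx=-3,dy=-7->C; (6,7):dx=+3,dy=-3->D; (6,8):dx=+5,dy=-5->D; (7,8):dx=+2,dy=-2->D
Step 2: C = 20, D = 8, total pairs = 28.
Step 3: tau = (C - D)/(n(n-1)/2) = (20 - 8)/28 = 0.428571.
Step 4: Exact two-sided p-value (enumerate n! = 40320 permutations of y under H0): p = 0.178869.
Step 5: alpha = 0.05. fail to reject H0.

tau_b = 0.4286 (C=20, D=8), p = 0.178869, fail to reject H0.


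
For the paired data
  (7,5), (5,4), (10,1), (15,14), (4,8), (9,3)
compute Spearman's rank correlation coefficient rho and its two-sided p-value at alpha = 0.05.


Step 1: Rank x and y separately (midranks; no ties here).
rank(x): 7->3, 5->2, 10->5, 15->6, 4->1, 9->4
rank(y): 5->4, 4->3, 1->1, 14->6, 8->5, 3->2
Step 2: d_i = R_x(i) - R_y(i); compute d_i^2.
  (3-4)^2=1, (2-3)^2=1, (5-1)^2=16, (6-6)^2=0, (1-5)^2=16, (4-2)^2=4
sum(d^2) = 38.
Step 3: rho = 1 - 6*38 / (6*(6^2 - 1)) = 1 - 228/210 = -0.085714.
Step 4: Under H0, t = rho * sqrt((n-2)/(1-rho^2)) = -0.1721 ~ t(4).
Step 5: Two-sided p-value from the t-distribution with 4 df = 0.871743.
Step 6: alpha = 0.05. fail to reject H0.

rho = -0.0857, p = 0.871743, fail to reject H0 at alpha = 0.05.


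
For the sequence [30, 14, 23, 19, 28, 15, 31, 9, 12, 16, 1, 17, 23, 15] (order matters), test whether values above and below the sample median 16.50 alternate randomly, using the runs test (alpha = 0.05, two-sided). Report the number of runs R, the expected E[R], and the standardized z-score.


Step 1: Compute median = 16.50; label A = above, B = below.
Labels in order: ABAAABABBBBAAB  (n_A = 7, n_B = 7)
Step 2: Count runs R = 8.
Step 3: Under H0 (random ordering), E[R] = 2*n_A*n_B/(n_A+n_B) + 1 = 2*7*7/14 + 1 = 8.0000.
        Var[R] = 2*n_A*n_B*(2*n_A*n_B - n_A - n_B) / ((n_A+n_B)^2 * (n_A+n_B-1)) = 8232/2548 = 3.2308.
        SD[R] = 1.7974.
Step 4: R = E[R], so z = 0 with no continuity correction.
Step 5: Two-sided p-value via normal approximation = 2*(1 - Phi(|z|)) = 1.000000.
Step 6: alpha = 0.05. fail to reject H0.

R = 8, z = 0.0000, p = 1.000000, fail to reject H0.


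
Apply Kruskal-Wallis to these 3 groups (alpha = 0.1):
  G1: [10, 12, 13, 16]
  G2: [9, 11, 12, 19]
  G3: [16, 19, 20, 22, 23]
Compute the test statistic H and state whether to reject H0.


Step 1: Combine all N = 13 observations and assign midranks.
sorted (value, group, rank): (9,G2,1), (10,G1,2), (11,G2,3), (12,G1,4.5), (12,G2,4.5), (13,G1,6), (16,G1,7.5), (16,G3,7.5), (19,G2,9.5), (19,G3,9.5), (20,G3,11), (22,G3,12), (23,G3,13)
Step 2: Sum ranks within each group.
R_1 = 20 (n_1 = 4)
R_2 = 18 (n_2 = 4)
R_3 = 53 (n_3 = 5)
Step 3: H = 12/(N(N+1)) * sum(R_i^2/n_i) - 3(N+1)
     = 12/(13*14) * (20^2/4 + 18^2/4 + 53^2/5) - 3*14
     = 0.065934 * 742.8 - 42
     = 6.975824.
Step 4: Ties present; correction factor C = 1 - 18/(13^3 - 13) = 0.991758. Corrected H = 6.975824 / 0.991758 = 7.033795.
Step 5: Under H0, H ~ chi^2(2); p-value = 0.029691.
Step 6: alpha = 0.1. reject H0.

H = 7.0338, df = 2, p = 0.029691, reject H0.


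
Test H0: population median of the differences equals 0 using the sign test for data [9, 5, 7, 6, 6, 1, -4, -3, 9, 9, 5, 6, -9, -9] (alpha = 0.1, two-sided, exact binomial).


Step 1: Discard zero differences. Original n = 14; n_eff = number of nonzero differences = 14.
Nonzero differences (with sign): +9, +5, +7, +6, +6, +1, -4, -3, +9, +9, +5, +6, -9, -9
Step 2: Count signs: positive = 10, negative = 4.
Step 3: Under H0: P(positive) = 0.5, so the number of positives S ~ Bin(14, 0.5).
Step 4: Two-sided exact p-value = sum of Bin(14,0.5) probabilities at or below the observed probability = 0.179565.
Step 5: alpha = 0.1. fail to reject H0.

n_eff = 14, pos = 10, neg = 4, p = 0.179565, fail to reject H0.


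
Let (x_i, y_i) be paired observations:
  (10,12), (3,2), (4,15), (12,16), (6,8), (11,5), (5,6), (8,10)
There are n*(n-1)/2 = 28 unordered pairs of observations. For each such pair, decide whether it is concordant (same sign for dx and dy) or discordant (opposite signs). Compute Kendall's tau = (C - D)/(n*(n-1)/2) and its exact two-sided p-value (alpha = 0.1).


Step 1: Enumerate the 28 unordered pairs (i,j) with i<j and classify each by sign(x_j-x_i) * sign(y_j-y_i).
  (1,2):dx=-7,dy=-10->C; (1,3):dx=-6,dy=+3->D; (1,4):dx=+2,dy=+4->C; (1,5):dx=-4,dy=-4->C
  (1,6):dx=+1,dy=-7->D; (1,7):dx=-5,dy=-6->C; (1,8):dx=-2,dy=-2->C; (2,3):dx=+1,dy=+13->C
  (2,4):dx=+9,dy=+14->C; (2,5):dx=+3,dy=+6->C; (2,6):dx=+8,dy=+3->C; (2,7):dx=+2,dy=+4->C
  (2,8):dx=+5,dy=+8->C; (3,4):dx=+8,dy=+1->C; (3,5):dx=+2,dy=-7->D; (3,6):dx=+7,dy=-10->D
  (3,7):dx=+1,dy=-9->D; (3,8):dx=+4,dy=-5->D; (4,5):dx=-6,dy=-8->C; (4,6):dx=-1,dy=-11->C
  (4,7):dx=-7,dy=-10->C; (4,8):dx=-4,dy=-6->C; (5,6):dx=+5,dy=-3->D; (5,7):dx=-1,dy=-2->C
  (5,8):dx=+2,dy=+2->C; (6,7):dx=-6,dy=+1->D; (6,8):dx=-3,dy=+5->D; (7,8):dx=+3,dy=+4->C
Step 2: C = 19, D = 9, total pairs = 28.
Step 3: tau = (C - D)/(n(n-1)/2) = (19 - 9)/28 = 0.357143.
Step 4: Exact two-sided p-value (enumerate n! = 40320 permutations of y under H0): p = 0.275099.
Step 5: alpha = 0.1. fail to reject H0.

tau_b = 0.3571 (C=19, D=9), p = 0.275099, fail to reject H0.


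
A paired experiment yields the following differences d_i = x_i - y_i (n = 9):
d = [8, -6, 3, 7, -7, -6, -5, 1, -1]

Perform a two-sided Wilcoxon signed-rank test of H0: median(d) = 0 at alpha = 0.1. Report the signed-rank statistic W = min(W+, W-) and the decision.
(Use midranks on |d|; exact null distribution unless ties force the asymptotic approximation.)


Step 1: Drop any zero differences (none here) and take |d_i|.
|d| = [8, 6, 3, 7, 7, 6, 5, 1, 1]
Step 2: Midrank |d_i| (ties get averaged ranks).
ranks: |8|->9, |6|->5.5, |3|->3, |7|->7.5, |7|->7.5, |6|->5.5, |5|->4, |1|->1.5, |1|->1.5
Step 3: Attach original signs; sum ranks with positive sign and with negative sign.
W+ = 9 + 3 + 7.5 + 1.5 = 21
W- = 5.5 + 7.5 + 5.5 + 4 + 1.5 = 24
(Check: W+ + W- = 45 should equal n(n+1)/2 = 45.)
Step 4: Test statistic W = min(W+, W-) = 21.
Step 5: Ties in |d|, so use the tie-corrected normal approximation.
        E[W] = n(n+1)/4 = 9*10/4 = 22.5.
        Tie groups: |d|=1 (t=2), |d|=6 (t=2), |d|=7 (t=2); sum(t^3 - t) = 18.
        Var[W] = n(n+1)(2n+1)/24 - sum(t^3-t)/48 = 1710/24 - 18/48 = 70.875.
        z = (W - E[W]) / sqrt(Var[W]) = (21 - 22.5) / 8.4187 = -0.1782.
        Two-sided p = 2*Phi(z) = 0.858586.
Step 6: alpha = 0.1. fail to reject H0.

W+ = 21, W- = 24, W = min = 21, p = 0.858586, fail to reject H0.


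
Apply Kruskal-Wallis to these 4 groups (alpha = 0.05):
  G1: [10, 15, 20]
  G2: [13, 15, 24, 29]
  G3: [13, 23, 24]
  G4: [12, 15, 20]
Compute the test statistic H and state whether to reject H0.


Step 1: Combine all N = 13 observations and assign midranks.
sorted (value, group, rank): (10,G1,1), (12,G4,2), (13,G2,3.5), (13,G3,3.5), (15,G1,6), (15,G2,6), (15,G4,6), (20,G1,8.5), (20,G4,8.5), (23,G3,10), (24,G2,11.5), (24,G3,11.5), (29,G2,13)
Step 2: Sum ranks within each group.
R_1 = 15.5 (n_1 = 3)
R_2 = 34 (n_2 = 4)
R_3 = 25 (n_3 = 3)
R_4 = 16.5 (n_4 = 3)
Step 3: H = 12/(N(N+1)) * sum(R_i^2/n_i) - 3(N+1)
     = 12/(13*14) * (15.5^2/3 + 34^2/4 + 25^2/3 + 16.5^2/3) - 3*14
     = 0.065934 * 668.167 - 42
     = 2.054945.
Step 4: Ties present; correction factor C = 1 - 42/(13^3 - 13) = 0.980769. Corrected H = 2.054945 / 0.980769 = 2.095238.
Step 5: Under H0, H ~ chi^2(3); p-value = 0.552877.
Step 6: alpha = 0.05. fail to reject H0.

H = 2.0952, df = 3, p = 0.552877, fail to reject H0.


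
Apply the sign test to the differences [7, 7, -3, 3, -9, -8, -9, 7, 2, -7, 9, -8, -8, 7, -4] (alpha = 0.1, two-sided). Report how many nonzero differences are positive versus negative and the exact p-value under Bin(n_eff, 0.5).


Step 1: Discard zero differences. Original n = 15; n_eff = number of nonzero differences = 15.
Nonzero differences (with sign): +7, +7, -3, +3, -9, -8, -9, +7, +2, -7, +9, -8, -8, +7, -4
Step 2: Count signs: positive = 7, negative = 8.
Step 3: Under H0: P(positive) = 0.5, so the number of positives S ~ Bin(15, 0.5).
Step 4: Two-sided exact p-value = sum of Bin(15,0.5) probabilities at or below the observed probability = 1.000000.
Step 5: alpha = 0.1. fail to reject H0.

n_eff = 15, pos = 7, neg = 8, p = 1.000000, fail to reject H0.


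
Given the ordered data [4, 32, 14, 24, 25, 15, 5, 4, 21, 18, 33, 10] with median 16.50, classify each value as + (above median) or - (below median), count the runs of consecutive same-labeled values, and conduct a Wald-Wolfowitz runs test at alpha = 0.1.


Step 1: Compute median = 16.50; label A = above, B = below.
Labels in order: BABAABBBAAAB  (n_A = 6, n_B = 6)
Step 2: Count runs R = 7.
Step 3: Under H0 (random ordering), E[R] = 2*n_A*n_B/(n_A+n_B) + 1 = 2*6*6/12 + 1 = 7.0000.
        Var[R] = 2*n_A*n_B*(2*n_A*n_B - n_A - n_B) / ((n_A+n_B)^2 * (n_A+n_B-1)) = 4320/1584 = 2.7273.
        SD[R] = 1.6514.
Step 4: R = E[R], so z = 0 with no continuity correction.
Step 5: Two-sided p-value via normal approximation = 2*(1 - Phi(|z|)) = 1.000000.
Step 6: alpha = 0.1. fail to reject H0.

R = 7, z = 0.0000, p = 1.000000, fail to reject H0.


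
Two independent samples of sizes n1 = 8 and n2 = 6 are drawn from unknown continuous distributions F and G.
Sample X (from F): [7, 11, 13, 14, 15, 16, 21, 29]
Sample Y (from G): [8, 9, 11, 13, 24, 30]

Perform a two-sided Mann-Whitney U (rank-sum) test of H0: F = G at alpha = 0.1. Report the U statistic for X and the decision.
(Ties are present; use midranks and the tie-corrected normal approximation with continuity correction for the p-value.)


Step 1: Combine and sort all 14 observations; assign midranks.
sorted (value, group): (7,X), (8,Y), (9,Y), (11,X), (11,Y), (13,X), (13,Y), (14,X), (15,X), (16,X), (21,X), (24,Y), (29,X), (30,Y)
ranks: 7->1, 8->2, 9->3, 11->4.5, 11->4.5, 13->6.5, 13->6.5, 14->8, 15->9, 16->10, 21->11, 24->12, 29->13, 30->14
Step 2: Rank sum for X: R1 = 1 + 4.5 + 6.5 + 8 + 9 + 10 + 11 + 13 = 63.
Step 3: U_X = R1 - n1(n1+1)/2 = 63 - 8*9/2 = 63 - 36 = 27.
       U_Y = n1*n2 - U_X = 48 - 27 = 21.
Step 4: Ties are present, so use the tie-corrected normal approximation (with continuity correction) for the p-value.
Step 5: p-value = 0.746347; compare to alpha = 0.1. fail to reject H0.

U_X = 27, p = 0.746347, fail to reject H0 at alpha = 0.1.


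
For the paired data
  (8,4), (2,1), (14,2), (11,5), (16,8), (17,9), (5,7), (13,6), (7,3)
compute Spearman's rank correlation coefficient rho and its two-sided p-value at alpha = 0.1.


Step 1: Rank x and y separately (midranks; no ties here).
rank(x): 8->4, 2->1, 14->7, 11->5, 16->8, 17->9, 5->2, 13->6, 7->3
rank(y): 4->4, 1->1, 2->2, 5->5, 8->8, 9->9, 7->7, 6->6, 3->3
Step 2: d_i = R_x(i) - R_y(i); compute d_i^2.
  (4-4)^2=0, (1-1)^2=0, (7-2)^2=25, (5-5)^2=0, (8-8)^2=0, (9-9)^2=0, (2-7)^2=25, (6-6)^2=0, (3-3)^2=0
sum(d^2) = 50.
Step 3: rho = 1 - 6*50 / (9*(9^2 - 1)) = 1 - 300/720 = 0.583333.
Step 4: Under H0, t = rho * sqrt((n-2)/(1-rho^2)) = 1.9001 ~ t(7).
Step 5: Two-sided p-value from the t-distribution with 7 df = 0.099186.
Step 6: alpha = 0.1. reject H0.

rho = 0.5833, p = 0.099186, reject H0 at alpha = 0.1.


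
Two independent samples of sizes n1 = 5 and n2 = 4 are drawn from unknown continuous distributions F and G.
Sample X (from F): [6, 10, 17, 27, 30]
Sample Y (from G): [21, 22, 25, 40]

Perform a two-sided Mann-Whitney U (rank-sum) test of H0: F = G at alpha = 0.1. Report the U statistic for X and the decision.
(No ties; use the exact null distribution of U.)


Step 1: Combine and sort all 9 observations; assign midranks.
sorted (value, group): (6,X), (10,X), (17,X), (21,Y), (22,Y), (25,Y), (27,X), (30,X), (40,Y)
ranks: 6->1, 10->2, 17->3, 21->4, 22->5, 25->6, 27->7, 30->8, 40->9
Step 2: Rank sum for X: R1 = 1 + 2 + 3 + 7 + 8 = 21.
Step 3: U_X = R1 - n1(n1+1)/2 = 21 - 5*6/2 = 21 - 15 = 6.
       U_Y = n1*n2 - U_X = 20 - 6 = 14.
Step 4: No ties, so the exact null distribution of U (based on enumerating the C(9,5) = 126 equally likely rank assignments) gives the two-sided p-value.
Step 5: p-value = 0.412698; compare to alpha = 0.1. fail to reject H0.

U_X = 6, p = 0.412698, fail to reject H0 at alpha = 0.1.


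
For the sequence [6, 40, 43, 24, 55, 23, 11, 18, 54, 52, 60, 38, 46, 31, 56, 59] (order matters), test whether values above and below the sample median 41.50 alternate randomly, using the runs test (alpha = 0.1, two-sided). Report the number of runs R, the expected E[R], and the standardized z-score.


Step 1: Compute median = 41.50; label A = above, B = below.
Labels in order: BBABABBBAAABABAA  (n_A = 8, n_B = 8)
Step 2: Count runs R = 10.
Step 3: Under H0 (random ordering), E[R] = 2*n_A*n_B/(n_A+n_B) + 1 = 2*8*8/16 + 1 = 9.0000.
        Var[R] = 2*n_A*n_B*(2*n_A*n_B - n_A - n_B) / ((n_A+n_B)^2 * (n_A+n_B-1)) = 14336/3840 = 3.7333.
        SD[R] = 1.9322.
Step 4: Continuity-corrected z = (R - 0.5 - E[R]) / SD[R] = (10 - 0.5 - 9.0000) / 1.9322 = 0.2588.
Step 5: Two-sided p-value via normal approximation = 2*(1 - Phi(|z|)) = 0.795809.
Step 6: alpha = 0.1. fail to reject H0.

R = 10, z = 0.2588, p = 0.795809, fail to reject H0.
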